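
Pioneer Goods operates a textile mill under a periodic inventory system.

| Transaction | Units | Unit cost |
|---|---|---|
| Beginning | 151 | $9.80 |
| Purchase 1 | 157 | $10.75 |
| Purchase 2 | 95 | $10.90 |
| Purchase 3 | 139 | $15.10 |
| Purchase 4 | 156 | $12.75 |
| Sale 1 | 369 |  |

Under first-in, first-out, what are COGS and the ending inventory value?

Sale 1 (369) [FIFO — oldest first]: 151 @ $9.80 + 157 @ $10.75 + 61 @ $10.90 = $3,832.45
Ending inventory: 34 @ $10.90 + 139 @ $15.10 + 156 @ $12.75 = $4,458.50

COGS = $3,832.45; ending inventory = $4,458.50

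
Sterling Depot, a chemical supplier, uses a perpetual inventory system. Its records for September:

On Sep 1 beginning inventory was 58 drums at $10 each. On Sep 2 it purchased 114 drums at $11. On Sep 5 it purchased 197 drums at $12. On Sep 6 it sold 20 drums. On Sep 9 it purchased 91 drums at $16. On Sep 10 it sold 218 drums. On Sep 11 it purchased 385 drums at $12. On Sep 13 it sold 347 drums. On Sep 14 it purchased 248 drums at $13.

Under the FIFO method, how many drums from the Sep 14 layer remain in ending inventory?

248

Sep 6, 20 sold [FIFO — oldest first]: 20 @ $10 = $200
Sep 10, 218 sold [FIFO — oldest first]: 38 @ $10 + 114 @ $11 + 66 @ $12 = $2,426
Sep 13, 347 sold [FIFO — oldest first]: 131 @ $12 + 91 @ $16 + 125 @ $12 = $4,528
Total COGS = $200 + $2,426 + $4,528 = $7,154
Ending inventory: 260 @ $12 + 248 @ $13 = $6,344
Check: goods available $13,498 = COGS $7,154 + ending $6,344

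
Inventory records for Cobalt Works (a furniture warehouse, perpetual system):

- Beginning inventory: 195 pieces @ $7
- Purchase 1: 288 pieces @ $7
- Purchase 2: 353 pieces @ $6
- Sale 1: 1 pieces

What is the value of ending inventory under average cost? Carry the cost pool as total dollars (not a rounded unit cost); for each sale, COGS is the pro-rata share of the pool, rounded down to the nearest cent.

After Beginning: 195 on hand, pool $1,365.00 (≈ $7.0000 each)
After Purchase 1: 483 on hand, pool $3,381.00 (≈ $7.0000 each)
After Purchase 2: 836 on hand, pool $5,499.00 (≈ $6.5778 each)
Sale 1, sell 1: 1/836 × $5,499.00 → $6.57
Ending inventory (cost pool remaining) = $5,492.43

Ending inventory = $5,492.43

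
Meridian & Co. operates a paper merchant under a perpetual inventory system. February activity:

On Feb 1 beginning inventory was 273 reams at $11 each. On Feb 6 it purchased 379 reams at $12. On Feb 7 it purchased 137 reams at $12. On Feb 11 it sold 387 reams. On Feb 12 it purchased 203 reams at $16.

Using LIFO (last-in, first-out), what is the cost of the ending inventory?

Ending inventory = $7,799

Feb 11, 387 sold [LIFO — newest first]: 137 @ $12 + 250 @ $12 = $4,644
Ending inventory: 273 @ $11 + 129 @ $12 + 203 @ $16 = $7,799
Check: goods available $12,443 = COGS $4,644 + ending $7,799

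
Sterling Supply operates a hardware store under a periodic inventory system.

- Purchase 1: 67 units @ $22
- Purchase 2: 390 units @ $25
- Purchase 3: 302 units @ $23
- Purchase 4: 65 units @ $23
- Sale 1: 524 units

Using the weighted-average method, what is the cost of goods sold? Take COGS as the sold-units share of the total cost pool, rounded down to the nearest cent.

Sale 1, sell 524: 524/824 × $19,665.00 → $12,505.41
Ending inventory (cost pool remaining) = $7,159.59

COGS = $12,505.41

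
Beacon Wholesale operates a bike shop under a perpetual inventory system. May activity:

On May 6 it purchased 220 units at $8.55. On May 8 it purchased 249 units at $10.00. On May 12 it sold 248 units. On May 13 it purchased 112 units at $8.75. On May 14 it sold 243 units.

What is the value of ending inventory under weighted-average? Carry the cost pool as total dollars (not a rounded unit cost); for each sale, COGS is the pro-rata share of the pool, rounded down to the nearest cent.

After May 6: 220 on hand, pool $1,881.00 (≈ $8.5500 each)
After May 8: 469 on hand, pool $4,371.00 (≈ $9.3198 each)
May 12, sell 248: 248/469 × $4,371.00 → $2,311.31
After May 13: 333 on hand, pool $3,039.69 (≈ $9.1282 each)
May 14, sell 243: 243/333 × $3,039.69 → $2,218.15
Total COGS = $2,311.31 + $2,218.15 = $4,529.46
Ending inventory (cost pool remaining) = $821.54
Check: goods available $5,351.00 = COGS $4,529.46 + ending $821.54

Ending inventory = $821.54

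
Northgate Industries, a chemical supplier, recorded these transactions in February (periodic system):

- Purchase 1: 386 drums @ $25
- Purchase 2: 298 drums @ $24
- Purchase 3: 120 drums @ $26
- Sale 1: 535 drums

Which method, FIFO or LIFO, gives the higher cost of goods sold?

FIFO

FIFO COGS: 386 @ $25 + 149 @ $24 = $13,226
LIFO COGS: 120 @ $26 + 298 @ $24 + 117 @ $25 = $13,197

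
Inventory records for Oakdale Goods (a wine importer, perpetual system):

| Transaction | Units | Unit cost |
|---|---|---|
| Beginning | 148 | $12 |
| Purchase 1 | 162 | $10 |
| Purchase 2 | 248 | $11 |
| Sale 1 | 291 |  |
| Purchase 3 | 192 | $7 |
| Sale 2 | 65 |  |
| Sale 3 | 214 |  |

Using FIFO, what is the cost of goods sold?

COGS = $6,208

Sale 1 (291) [FIFO — oldest first]: 148 @ $12 + 143 @ $10 = $3,206
Sale 2 (65) [FIFO — oldest first]: 19 @ $10 + 46 @ $11 = $696
Sale 3 (214) [FIFO — oldest first]: 202 @ $11 + 12 @ $7 = $2,306
Total COGS = $3,206 + $696 + $2,306 = $6,208
Ending inventory: 180 @ $7 = $1,260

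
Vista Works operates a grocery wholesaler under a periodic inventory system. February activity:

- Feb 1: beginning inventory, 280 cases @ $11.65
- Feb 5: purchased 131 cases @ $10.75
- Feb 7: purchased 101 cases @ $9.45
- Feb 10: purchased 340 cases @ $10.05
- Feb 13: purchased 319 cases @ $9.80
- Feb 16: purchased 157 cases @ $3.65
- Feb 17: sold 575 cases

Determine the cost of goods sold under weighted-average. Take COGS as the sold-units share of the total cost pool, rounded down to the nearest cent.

COGS = $5,516.60

Feb 17, sell 575: 575/1328 × $12,740.95 → $5,516.60
Ending inventory (cost pool remaining) = $7,224.35
Check: goods available $12,740.95 = COGS $5,516.60 + ending $7,224.35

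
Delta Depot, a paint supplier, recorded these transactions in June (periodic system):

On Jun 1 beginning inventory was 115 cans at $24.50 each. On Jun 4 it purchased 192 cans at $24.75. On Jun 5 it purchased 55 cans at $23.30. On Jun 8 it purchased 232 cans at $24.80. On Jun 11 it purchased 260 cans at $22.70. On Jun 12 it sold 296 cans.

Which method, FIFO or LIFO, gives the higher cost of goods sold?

FIFO COGS: 115 @ $24.50 + 181 @ $24.75 = $7,297.25
LIFO COGS: 260 @ $22.70 + 36 @ $24.80 = $6,794.80

FIFO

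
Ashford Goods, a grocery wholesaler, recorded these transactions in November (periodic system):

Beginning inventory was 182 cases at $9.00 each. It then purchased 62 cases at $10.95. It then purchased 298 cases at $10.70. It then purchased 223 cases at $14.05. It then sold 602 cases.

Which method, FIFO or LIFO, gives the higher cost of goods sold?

LIFO

FIFO COGS: 182 @ $9.00 + 62 @ $10.95 + 298 @ $10.70 + 60 @ $14.05 = $6,348.50
LIFO COGS: 223 @ $14.05 + 298 @ $10.70 + 62 @ $10.95 + 19 @ $9.00 = $7,171.65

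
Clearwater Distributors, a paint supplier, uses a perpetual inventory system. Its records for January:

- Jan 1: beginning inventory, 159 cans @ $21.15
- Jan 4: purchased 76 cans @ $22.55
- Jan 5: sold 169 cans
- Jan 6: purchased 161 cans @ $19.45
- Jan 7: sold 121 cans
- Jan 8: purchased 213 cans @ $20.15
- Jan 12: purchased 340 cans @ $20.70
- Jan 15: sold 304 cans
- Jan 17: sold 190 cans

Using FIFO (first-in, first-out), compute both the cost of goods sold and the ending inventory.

Jan 5, 169 sold [FIFO — oldest first]: 159 @ $21.15 + 10 @ $22.55 = $3,588.35
Jan 7, 121 sold [FIFO — oldest first]: 66 @ $22.55 + 55 @ $19.45 = $2,558.05
Jan 15, 304 sold [FIFO — oldest first]: 106 @ $19.45 + 198 @ $20.15 = $6,051.40
Jan 17, 190 sold [FIFO — oldest first]: 15 @ $20.15 + 175 @ $20.70 = $3,924.75
Total COGS = $3,588.35 + $2,558.05 + $6,051.40 + $3,924.75 = $16,122.55
Ending inventory: 165 @ $20.70 = $3,415.50
Check: goods available $19,538.05 = COGS $16,122.55 + ending $3,415.50

COGS = $16,122.55; ending inventory = $3,415.50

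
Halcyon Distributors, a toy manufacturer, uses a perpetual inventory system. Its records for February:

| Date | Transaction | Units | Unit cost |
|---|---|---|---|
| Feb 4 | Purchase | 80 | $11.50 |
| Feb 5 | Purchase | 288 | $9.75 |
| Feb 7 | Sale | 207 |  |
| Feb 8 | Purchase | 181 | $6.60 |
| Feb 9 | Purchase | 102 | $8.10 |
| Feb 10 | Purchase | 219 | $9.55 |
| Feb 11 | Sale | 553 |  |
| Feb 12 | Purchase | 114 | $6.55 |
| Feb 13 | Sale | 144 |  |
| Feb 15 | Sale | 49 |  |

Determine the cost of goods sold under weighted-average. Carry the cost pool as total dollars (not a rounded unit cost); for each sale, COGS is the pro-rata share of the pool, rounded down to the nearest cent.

COGS = $8,351.73

After Feb 4: 80 on hand, pool $920.00 (≈ $11.5000 each)
After Feb 5: 368 on hand, pool $3,728.00 (≈ $10.1304 each)
Feb 7, sell 207: 207/368 × $3,728.00 → $2,097.00
After Feb 8: 342 on hand, pool $2,825.60 (≈ $8.2620 each)
After Feb 9: 444 on hand, pool $3,651.80 (≈ $8.2248 each)
After Feb 10: 663 on hand, pool $5,743.25 (≈ $8.6625 each)
Feb 11, sell 553: 553/663 × $5,743.25 → $4,790.37
After Feb 12: 224 on hand, pool $1,699.58 (≈ $7.5874 each)
Feb 13, sell 144: 144/224 × $1,699.58 → $1,092.58
Feb 15, sell 49: 49/80 × $607.00 → $371.78
Total COGS = $2,097.00 + $4,790.37 + $1,092.58 + $371.78 = $8,351.73
Ending inventory (cost pool remaining) = $235.22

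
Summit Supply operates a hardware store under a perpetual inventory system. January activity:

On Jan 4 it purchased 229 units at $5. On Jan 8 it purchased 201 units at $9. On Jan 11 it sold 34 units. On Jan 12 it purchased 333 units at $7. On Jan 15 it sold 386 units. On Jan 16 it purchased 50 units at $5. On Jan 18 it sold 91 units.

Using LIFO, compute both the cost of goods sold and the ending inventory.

COGS = $3,733; ending inventory = $1,802

Jan 11, 34 sold [LIFO — newest first]: 34 @ $9 = $306
Jan 15, 386 sold [LIFO — newest first]: 333 @ $7 + 53 @ $9 = $2,808
Jan 18, 91 sold [LIFO — newest first]: 50 @ $5 + 41 @ $9 = $619
Total COGS = $306 + $2,808 + $619 = $3,733
Ending inventory: 229 @ $5 + 73 @ $9 = $1,802
Check: goods available $5,535 = COGS $3,733 + ending $1,802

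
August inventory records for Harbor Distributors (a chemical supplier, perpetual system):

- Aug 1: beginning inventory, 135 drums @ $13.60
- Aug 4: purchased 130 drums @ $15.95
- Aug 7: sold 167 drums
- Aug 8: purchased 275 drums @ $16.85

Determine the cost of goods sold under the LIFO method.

Aug 7, 167 sold [LIFO — newest first]: 130 @ $15.95 + 37 @ $13.60 = $2,576.70
Ending inventory: 98 @ $13.60 + 275 @ $16.85 = $5,966.55

COGS = $2,576.70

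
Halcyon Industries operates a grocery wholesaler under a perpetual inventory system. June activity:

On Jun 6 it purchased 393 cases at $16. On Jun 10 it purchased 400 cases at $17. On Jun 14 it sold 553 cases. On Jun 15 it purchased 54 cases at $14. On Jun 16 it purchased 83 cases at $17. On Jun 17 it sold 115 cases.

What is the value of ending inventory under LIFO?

Jun 14, 553 sold [LIFO — newest first]: 400 @ $17 + 153 @ $16 = $9,248
Jun 17, 115 sold [LIFO — newest first]: 83 @ $17 + 32 @ $14 = $1,859
Total COGS = $9,248 + $1,859 = $11,107
Ending inventory: 240 @ $16 + 22 @ $14 = $4,148

Ending inventory = $4,148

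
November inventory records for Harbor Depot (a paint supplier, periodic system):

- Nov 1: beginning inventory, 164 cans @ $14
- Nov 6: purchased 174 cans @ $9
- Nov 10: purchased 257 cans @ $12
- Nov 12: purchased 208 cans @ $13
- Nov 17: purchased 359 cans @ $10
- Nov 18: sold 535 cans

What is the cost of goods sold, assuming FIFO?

COGS = $6,226

Nov 18, 535 sold [FIFO — oldest first]: 164 @ $14 + 174 @ $9 + 197 @ $12 = $6,226
Ending inventory: 60 @ $12 + 208 @ $13 + 359 @ $10 = $7,014
Check: goods available $13,240 = COGS $6,226 + ending $7,014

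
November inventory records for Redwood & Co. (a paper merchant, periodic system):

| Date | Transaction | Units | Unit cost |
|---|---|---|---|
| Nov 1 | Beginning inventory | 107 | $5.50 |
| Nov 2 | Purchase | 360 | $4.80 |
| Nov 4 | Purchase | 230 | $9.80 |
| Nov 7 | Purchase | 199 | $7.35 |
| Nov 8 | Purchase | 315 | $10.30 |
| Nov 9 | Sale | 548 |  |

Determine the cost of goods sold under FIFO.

COGS = $3,110.30

Nov 9, 548 sold [FIFO — oldest first]: 107 @ $5.50 + 360 @ $4.80 + 81 @ $9.80 = $3,110.30
Ending inventory: 149 @ $9.80 + 199 @ $7.35 + 315 @ $10.30 = $6,167.35
Check: goods available $9,277.65 = COGS $3,110.30 + ending $6,167.35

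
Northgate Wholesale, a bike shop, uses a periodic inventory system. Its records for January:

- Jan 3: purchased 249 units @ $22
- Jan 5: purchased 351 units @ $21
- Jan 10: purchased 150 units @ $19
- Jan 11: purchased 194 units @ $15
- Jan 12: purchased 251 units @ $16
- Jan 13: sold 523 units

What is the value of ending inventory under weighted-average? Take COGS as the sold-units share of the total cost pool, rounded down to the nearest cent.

Ending inventory = $12,723.02

Jan 13, sell 523: 523/1195 × $22,625.00 → $9,901.98
Ending inventory (cost pool remaining) = $12,723.02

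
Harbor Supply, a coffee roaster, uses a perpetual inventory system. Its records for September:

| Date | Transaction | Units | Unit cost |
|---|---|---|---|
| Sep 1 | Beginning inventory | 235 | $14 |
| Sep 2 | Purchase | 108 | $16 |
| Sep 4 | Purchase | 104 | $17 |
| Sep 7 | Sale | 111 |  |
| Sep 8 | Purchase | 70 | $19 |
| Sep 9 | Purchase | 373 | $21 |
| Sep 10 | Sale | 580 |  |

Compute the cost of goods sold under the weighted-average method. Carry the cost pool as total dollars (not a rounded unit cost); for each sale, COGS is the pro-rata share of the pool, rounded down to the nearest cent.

COGS = $12,305.20

After Sep 1: 235 on hand, pool $3,290.00 (≈ $14.0000 each)
After Sep 2: 343 on hand, pool $5,018.00 (≈ $14.6297 each)
After Sep 4: 447 on hand, pool $6,786.00 (≈ $15.1812 each)
Sep 7, sell 111: 111/447 × $6,786.00 → $1,685.11
After Sep 8: 406 on hand, pool $6,430.89 (≈ $15.8396 each)
After Sep 9: 779 on hand, pool $14,263.89 (≈ $18.3105 each)
Sep 10, sell 580: 580/779 × $14,263.89 → $10,620.09
Total COGS = $1,685.11 + $10,620.09 = $12,305.20
Ending inventory (cost pool remaining) = $3,643.80
Check: goods available $15,949.00 = COGS $12,305.20 + ending $3,643.80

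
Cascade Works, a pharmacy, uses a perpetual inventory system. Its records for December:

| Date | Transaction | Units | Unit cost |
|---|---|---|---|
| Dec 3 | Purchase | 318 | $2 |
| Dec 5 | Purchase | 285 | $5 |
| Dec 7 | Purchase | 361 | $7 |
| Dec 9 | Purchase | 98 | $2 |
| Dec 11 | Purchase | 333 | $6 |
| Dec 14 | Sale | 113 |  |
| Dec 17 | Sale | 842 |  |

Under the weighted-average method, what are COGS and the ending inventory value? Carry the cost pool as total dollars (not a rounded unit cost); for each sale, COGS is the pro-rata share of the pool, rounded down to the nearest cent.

COGS = $4,642.87; ending inventory = $2,139.13

After Dec 3: 318 on hand, pool $636.00 (≈ $2.0000 each)
After Dec 5: 603 on hand, pool $2,061.00 (≈ $3.4179 each)
After Dec 7: 964 on hand, pool $4,588.00 (≈ $4.7593 each)
After Dec 9: 1062 on hand, pool $4,784.00 (≈ $4.5047 each)
After Dec 11: 1395 on hand, pool $6,782.00 (≈ $4.8616 each)
Dec 14, sell 113: 113/1395 × $6,782.00 → $549.36
Dec 17, sell 842: 842/1282 × $6,232.64 → $4,093.51
Total COGS = $549.36 + $4,093.51 = $4,642.87
Ending inventory (cost pool remaining) = $2,139.13
Check: goods available $6,782.00 = COGS $4,642.87 + ending $2,139.13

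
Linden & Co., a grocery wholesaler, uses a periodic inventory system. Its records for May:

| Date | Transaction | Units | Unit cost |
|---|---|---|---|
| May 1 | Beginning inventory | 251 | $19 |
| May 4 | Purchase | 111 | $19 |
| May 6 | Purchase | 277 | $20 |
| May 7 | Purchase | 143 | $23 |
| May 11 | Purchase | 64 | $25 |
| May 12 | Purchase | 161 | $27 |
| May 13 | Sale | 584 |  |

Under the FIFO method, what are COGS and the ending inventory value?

COGS = $11,318; ending inventory = $10,336

May 13, 584 sold [FIFO — oldest first]: 251 @ $19 + 111 @ $19 + 222 @ $20 = $11,318
Ending inventory: 55 @ $20 + 143 @ $23 + 64 @ $25 + 161 @ $27 = $10,336
Check: goods available $21,654 = COGS $11,318 + ending $10,336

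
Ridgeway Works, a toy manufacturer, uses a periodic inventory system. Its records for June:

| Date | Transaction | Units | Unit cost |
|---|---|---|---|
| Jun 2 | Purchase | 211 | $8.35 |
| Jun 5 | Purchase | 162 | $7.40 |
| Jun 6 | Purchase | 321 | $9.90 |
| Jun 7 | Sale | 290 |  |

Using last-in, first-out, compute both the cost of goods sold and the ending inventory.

COGS = $2,871.00; ending inventory = $3,267.55

Jun 7, 290 sold [LIFO — newest first]: 290 @ $9.90 = $2,871.00
Ending inventory: 211 @ $8.35 + 162 @ $7.40 + 31 @ $9.90 = $3,267.55
Check: goods available $6,138.55 = COGS $2,871.00 + ending $3,267.55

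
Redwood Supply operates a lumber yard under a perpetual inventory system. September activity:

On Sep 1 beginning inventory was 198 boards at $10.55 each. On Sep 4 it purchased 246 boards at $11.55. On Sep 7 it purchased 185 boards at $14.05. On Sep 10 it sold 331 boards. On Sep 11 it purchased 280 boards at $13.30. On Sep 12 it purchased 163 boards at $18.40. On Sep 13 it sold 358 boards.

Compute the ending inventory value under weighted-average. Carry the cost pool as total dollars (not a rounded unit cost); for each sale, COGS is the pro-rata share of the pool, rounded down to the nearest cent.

After Sep 1: 198 on hand, pool $2,088.90 (≈ $10.5500 each)
After Sep 4: 444 on hand, pool $4,930.20 (≈ $11.1041 each)
After Sep 7: 629 on hand, pool $7,529.45 (≈ $11.9705 each)
Sep 10, sell 331: 331/629 × $7,529.45 → $3,962.23
After Sep 11: 578 on hand, pool $7,291.22 (≈ $12.6146 each)
After Sep 12: 741 on hand, pool $10,290.42 (≈ $13.8872 each)
Sep 13, sell 358: 358/741 × $10,290.42 → $4,971.61
Total COGS = $3,962.23 + $4,971.61 = $8,933.84
Ending inventory (cost pool remaining) = $5,318.81

Ending inventory = $5,318.81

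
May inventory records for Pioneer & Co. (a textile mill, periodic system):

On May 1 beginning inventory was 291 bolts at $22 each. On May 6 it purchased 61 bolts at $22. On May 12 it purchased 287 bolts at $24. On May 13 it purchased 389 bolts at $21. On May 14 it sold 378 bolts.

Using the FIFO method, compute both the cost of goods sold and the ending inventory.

COGS = $8,368; ending inventory = $14,433

May 14, 378 sold [FIFO — oldest first]: 291 @ $22 + 61 @ $22 + 26 @ $24 = $8,368
Ending inventory: 261 @ $24 + 389 @ $21 = $14,433
Check: goods available $22,801 = COGS $8,368 + ending $14,433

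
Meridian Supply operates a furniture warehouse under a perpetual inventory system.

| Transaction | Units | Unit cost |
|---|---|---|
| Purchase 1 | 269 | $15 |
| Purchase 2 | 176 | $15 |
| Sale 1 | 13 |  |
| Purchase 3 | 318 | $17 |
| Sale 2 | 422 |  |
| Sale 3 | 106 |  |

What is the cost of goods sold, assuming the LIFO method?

COGS = $8,751

Sale 1 (13) [LIFO — newest first]: 13 @ $15 = $195
Sale 2 (422) [LIFO — newest first]: 318 @ $17 + 104 @ $15 = $6,966
Sale 3 (106) [LIFO — newest first]: 59 @ $15 + 47 @ $15 = $1,590
Total COGS = $195 + $6,966 + $1,590 = $8,751
Ending inventory: 222 @ $15 = $3,330
Check: goods available $12,081 = COGS $8,751 + ending $3,330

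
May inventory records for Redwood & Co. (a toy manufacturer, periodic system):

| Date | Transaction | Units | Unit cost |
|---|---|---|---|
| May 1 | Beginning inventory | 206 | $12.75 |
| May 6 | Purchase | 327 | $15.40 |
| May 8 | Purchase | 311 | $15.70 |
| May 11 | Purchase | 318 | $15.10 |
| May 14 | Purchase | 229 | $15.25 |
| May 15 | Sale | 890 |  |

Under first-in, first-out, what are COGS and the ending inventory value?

May 15, 890 sold [FIFO — oldest first]: 206 @ $12.75 + 327 @ $15.40 + 311 @ $15.70 + 46 @ $15.10 = $13,239.60
Ending inventory: 272 @ $15.10 + 229 @ $15.25 = $7,599.45

COGS = $13,239.60; ending inventory = $7,599.45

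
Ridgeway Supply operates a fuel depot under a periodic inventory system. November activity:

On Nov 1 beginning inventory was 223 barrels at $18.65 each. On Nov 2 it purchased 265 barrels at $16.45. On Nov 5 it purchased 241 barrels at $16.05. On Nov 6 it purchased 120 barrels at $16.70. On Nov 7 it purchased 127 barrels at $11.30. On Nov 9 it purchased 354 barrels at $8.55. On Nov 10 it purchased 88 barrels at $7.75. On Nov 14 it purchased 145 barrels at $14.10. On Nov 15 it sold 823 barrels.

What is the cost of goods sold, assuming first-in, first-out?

COGS = $13,956.05

Nov 15, 823 sold [FIFO — oldest first]: 223 @ $18.65 + 265 @ $16.45 + 241 @ $16.05 + 94 @ $16.70 = $13,956.05
Ending inventory: 26 @ $16.70 + 127 @ $11.30 + 354 @ $8.55 + 88 @ $7.75 + 145 @ $14.10 = $7,622.50
Check: goods available $21,578.55 = COGS $13,956.05 + ending $7,622.50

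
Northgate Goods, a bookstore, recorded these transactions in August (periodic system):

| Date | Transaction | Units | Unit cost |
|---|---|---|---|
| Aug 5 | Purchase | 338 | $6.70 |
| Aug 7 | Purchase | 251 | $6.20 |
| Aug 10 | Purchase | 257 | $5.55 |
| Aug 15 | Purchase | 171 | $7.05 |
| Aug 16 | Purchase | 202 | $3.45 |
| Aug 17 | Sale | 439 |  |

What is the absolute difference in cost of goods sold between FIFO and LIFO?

FIFO COGS: 338 @ $6.70 + 101 @ $6.20 = $2,890.80
LIFO COGS: 202 @ $3.45 + 171 @ $7.05 + 66 @ $5.55 = $2,268.75
Difference = |$2,890.80 − $2,268.75| = $622.05

$622.05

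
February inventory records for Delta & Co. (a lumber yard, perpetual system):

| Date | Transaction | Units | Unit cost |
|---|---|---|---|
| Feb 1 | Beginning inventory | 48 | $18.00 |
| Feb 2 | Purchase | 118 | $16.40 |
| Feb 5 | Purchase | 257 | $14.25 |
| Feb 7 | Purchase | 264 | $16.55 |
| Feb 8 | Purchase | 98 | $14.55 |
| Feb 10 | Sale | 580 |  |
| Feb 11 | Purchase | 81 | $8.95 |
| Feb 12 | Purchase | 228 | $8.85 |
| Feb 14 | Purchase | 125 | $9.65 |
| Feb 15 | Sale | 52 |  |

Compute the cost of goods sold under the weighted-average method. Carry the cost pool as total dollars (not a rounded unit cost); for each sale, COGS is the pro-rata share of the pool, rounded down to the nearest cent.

COGS = $9,637.61

After Feb 1: 48 on hand, pool $864.00 (≈ $18.0000 each)
After Feb 2: 166 on hand, pool $2,799.20 (≈ $16.8627 each)
After Feb 5: 423 on hand, pool $6,461.45 (≈ $15.2753 each)
After Feb 7: 687 on hand, pool $10,830.65 (≈ $15.7651 each)
After Feb 8: 785 on hand, pool $12,256.55 (≈ $15.6134 each)
Feb 10, sell 580: 580/785 × $12,256.55 → $9,055.79
After Feb 11: 286 on hand, pool $3,925.71 (≈ $13.7263 each)
After Feb 12: 514 on hand, pool $5,943.51 (≈ $11.5632 each)
After Feb 14: 639 on hand, pool $7,149.76 (≈ $11.1890 each)
Feb 15, sell 52: 52/639 × $7,149.76 → $581.82
Total COGS = $9,055.79 + $581.82 = $9,637.61
Ending inventory (cost pool remaining) = $6,567.94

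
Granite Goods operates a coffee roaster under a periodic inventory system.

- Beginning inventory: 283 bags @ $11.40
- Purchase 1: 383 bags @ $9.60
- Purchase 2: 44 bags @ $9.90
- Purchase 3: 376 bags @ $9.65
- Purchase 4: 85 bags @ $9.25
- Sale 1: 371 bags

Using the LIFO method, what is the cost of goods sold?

Sale 1 (371) [LIFO — newest first]: 85 @ $9.25 + 286 @ $9.65 = $3,546.15
Ending inventory: 283 @ $11.40 + 383 @ $9.60 + 44 @ $9.90 + 90 @ $9.65 = $8,207.10

COGS = $3,546.15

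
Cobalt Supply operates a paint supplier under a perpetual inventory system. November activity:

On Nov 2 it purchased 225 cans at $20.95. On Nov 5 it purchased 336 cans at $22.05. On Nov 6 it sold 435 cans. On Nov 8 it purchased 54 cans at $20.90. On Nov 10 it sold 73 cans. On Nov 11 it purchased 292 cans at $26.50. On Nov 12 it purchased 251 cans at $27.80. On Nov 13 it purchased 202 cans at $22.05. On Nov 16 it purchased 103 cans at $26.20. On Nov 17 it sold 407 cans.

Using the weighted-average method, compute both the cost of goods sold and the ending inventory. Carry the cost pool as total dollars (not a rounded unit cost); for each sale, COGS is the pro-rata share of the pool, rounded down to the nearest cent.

COGS = $21,257.31; ending inventory = $13,862.34

After Nov 2: 225 on hand, pool $4,713.75 (≈ $20.9500 each)
After Nov 5: 561 on hand, pool $12,122.55 (≈ $21.6088 each)
Nov 6, sell 435: 435/561 × $12,122.55 → $9,399.83
After Nov 8: 180 on hand, pool $3,851.32 (≈ $21.3962 each)
Nov 10, sell 73: 73/180 × $3,851.32 → $1,561.92
After Nov 11: 399 on hand, pool $10,027.40 (≈ $25.1313 each)
After Nov 12: 650 on hand, pool $17,005.20 (≈ $26.1618 each)
After Nov 13: 852 on hand, pool $21,459.30 (≈ $25.1870 each)
After Nov 16: 955 on hand, pool $24,157.90 (≈ $25.2962 each)
Nov 17, sell 407: 407/955 × $24,157.90 → $10,295.56
Total COGS = $9,399.83 + $1,561.92 + $10,295.56 = $21,257.31
Ending inventory (cost pool remaining) = $13,862.34
Check: goods available $35,119.65 = COGS $21,257.31 + ending $13,862.34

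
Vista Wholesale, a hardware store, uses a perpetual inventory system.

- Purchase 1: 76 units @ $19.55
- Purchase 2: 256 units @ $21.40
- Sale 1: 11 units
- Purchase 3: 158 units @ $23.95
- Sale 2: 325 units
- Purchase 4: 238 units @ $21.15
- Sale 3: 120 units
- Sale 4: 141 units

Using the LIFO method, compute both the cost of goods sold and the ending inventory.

COGS = $13,119.20; ending inventory = $2,662.80

Sale 1 (11) [LIFO — newest first]: 11 @ $21.40 = $235.40
Sale 2 (325) [LIFO — newest first]: 158 @ $23.95 + 167 @ $21.40 = $7,357.90
Sale 3 (120) [LIFO — newest first]: 120 @ $21.15 = $2,538.00
Sale 4 (141) [LIFO — newest first]: 118 @ $21.15 + 23 @ $21.40 = $2,987.90
Total COGS = $235.40 + $7,357.90 + $2,538.00 + $2,987.90 = $13,119.20
Ending inventory: 76 @ $19.55 + 55 @ $21.40 = $2,662.80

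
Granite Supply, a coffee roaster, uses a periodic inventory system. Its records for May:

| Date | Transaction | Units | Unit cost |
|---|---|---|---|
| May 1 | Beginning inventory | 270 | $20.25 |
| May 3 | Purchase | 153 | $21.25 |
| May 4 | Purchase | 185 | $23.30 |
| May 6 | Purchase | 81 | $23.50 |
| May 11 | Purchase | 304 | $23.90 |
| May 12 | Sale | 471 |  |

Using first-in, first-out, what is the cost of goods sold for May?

May 12, 471 sold [FIFO — oldest first]: 270 @ $20.25 + 153 @ $21.25 + 48 @ $23.30 = $9,837.15
Ending inventory: 137 @ $23.30 + 81 @ $23.50 + 304 @ $23.90 = $12,361.20
Check: goods available $22,198.35 = COGS $9,837.15 + ending $12,361.20

COGS = $9,837.15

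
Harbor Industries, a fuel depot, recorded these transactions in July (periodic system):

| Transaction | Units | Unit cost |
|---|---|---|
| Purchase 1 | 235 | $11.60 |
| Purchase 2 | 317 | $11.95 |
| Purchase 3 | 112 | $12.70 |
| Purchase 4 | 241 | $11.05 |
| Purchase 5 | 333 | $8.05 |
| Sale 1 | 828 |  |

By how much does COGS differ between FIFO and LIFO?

FIFO COGS: 235 @ $11.60 + 317 @ $11.95 + 112 @ $12.70 + 164 @ $11.05 = $9,748.75
LIFO COGS: 333 @ $8.05 + 241 @ $11.05 + 112 @ $12.70 + 142 @ $11.95 = $8,463.00
Difference = |$9,748.75 − $8,463.00| = $1,285.75

$1,285.75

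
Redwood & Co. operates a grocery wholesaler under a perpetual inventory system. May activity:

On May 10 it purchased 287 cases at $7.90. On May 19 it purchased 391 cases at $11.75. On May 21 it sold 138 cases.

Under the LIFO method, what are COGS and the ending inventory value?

COGS = $1,621.50; ending inventory = $5,240.05

May 21, 138 sold [LIFO — newest first]: 138 @ $11.75 = $1,621.50
Ending inventory: 287 @ $7.90 + 253 @ $11.75 = $5,240.05
Check: goods available $6,861.55 = COGS $1,621.50 + ending $5,240.05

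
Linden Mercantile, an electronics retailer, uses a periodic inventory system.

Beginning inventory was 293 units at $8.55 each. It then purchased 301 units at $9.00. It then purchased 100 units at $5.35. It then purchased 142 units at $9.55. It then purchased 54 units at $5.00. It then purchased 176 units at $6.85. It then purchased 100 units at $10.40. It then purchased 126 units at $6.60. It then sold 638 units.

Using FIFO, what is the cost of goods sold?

Sale 1 (638) [FIFO — oldest first]: 293 @ $8.55 + 301 @ $9.00 + 44 @ $5.35 = $5,449.55
Ending inventory: 56 @ $5.35 + 142 @ $9.55 + 54 @ $5.00 + 176 @ $6.85 + 100 @ $10.40 + 126 @ $6.60 = $5,002.90

COGS = $5,449.55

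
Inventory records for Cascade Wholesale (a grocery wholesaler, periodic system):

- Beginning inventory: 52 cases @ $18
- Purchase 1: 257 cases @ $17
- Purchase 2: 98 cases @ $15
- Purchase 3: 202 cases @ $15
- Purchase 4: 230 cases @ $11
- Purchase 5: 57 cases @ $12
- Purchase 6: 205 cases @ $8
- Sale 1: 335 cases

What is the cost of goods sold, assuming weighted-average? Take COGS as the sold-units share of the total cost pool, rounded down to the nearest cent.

COGS = $4,460.27

Sale 1, sell 335: 335/1101 × $14,659.00 → $4,460.27
Ending inventory (cost pool remaining) = $10,198.73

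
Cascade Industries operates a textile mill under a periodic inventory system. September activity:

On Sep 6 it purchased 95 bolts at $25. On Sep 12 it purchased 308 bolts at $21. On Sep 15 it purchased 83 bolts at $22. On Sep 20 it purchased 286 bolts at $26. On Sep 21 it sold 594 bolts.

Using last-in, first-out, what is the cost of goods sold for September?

Sep 21, 594 sold [LIFO — newest first]: 286 @ $26 + 83 @ $22 + 225 @ $21 = $13,987
Ending inventory: 95 @ $25 + 83 @ $21 = $4,118
Check: goods available $18,105 = COGS $13,987 + ending $4,118

COGS = $13,987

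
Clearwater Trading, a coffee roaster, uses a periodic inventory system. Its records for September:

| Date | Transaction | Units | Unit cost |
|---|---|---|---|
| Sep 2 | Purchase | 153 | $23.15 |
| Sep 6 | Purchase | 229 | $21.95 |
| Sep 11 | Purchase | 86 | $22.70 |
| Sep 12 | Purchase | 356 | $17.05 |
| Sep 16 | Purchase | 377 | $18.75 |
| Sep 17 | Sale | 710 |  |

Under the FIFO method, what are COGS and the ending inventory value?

Sep 17, 710 sold [FIFO — oldest first]: 153 @ $23.15 + 229 @ $21.95 + 86 @ $22.70 + 242 @ $17.05 = $14,646.80
Ending inventory: 114 @ $17.05 + 377 @ $18.75 = $9,012.45

COGS = $14,646.80; ending inventory = $9,012.45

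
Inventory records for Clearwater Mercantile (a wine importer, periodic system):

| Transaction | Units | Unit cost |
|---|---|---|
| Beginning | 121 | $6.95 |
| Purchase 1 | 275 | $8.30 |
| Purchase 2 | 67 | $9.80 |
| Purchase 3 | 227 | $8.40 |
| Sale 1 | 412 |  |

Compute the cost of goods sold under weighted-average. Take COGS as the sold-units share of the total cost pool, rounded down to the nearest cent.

Sale 1, sell 412: 412/690 × $5,686.85 → $3,395.62
Ending inventory (cost pool remaining) = $2,291.23

COGS = $3,395.62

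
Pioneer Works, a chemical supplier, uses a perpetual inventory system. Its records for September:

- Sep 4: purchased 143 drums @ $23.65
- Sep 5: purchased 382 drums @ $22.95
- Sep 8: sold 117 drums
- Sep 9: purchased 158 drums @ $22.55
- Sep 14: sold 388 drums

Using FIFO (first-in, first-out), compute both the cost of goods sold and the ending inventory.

Sep 8, 117 sold [FIFO — oldest first]: 117 @ $23.65 = $2,767.05
Sep 14, 388 sold [FIFO — oldest first]: 26 @ $23.65 + 362 @ $22.95 = $8,922.80
Total COGS = $2,767.05 + $8,922.80 = $11,689.85
Ending inventory: 20 @ $22.95 + 158 @ $22.55 = $4,021.90
Check: goods available $15,711.75 = COGS $11,689.85 + ending $4,021.90

COGS = $11,689.85; ending inventory = $4,021.90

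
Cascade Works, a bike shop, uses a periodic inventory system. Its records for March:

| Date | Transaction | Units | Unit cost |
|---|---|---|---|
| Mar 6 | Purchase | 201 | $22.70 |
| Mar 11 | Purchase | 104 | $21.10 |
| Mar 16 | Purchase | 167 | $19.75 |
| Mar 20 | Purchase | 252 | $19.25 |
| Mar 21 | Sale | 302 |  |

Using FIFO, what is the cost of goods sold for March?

Mar 21, 302 sold [FIFO — oldest first]: 201 @ $22.70 + 101 @ $21.10 = $6,693.80
Ending inventory: 3 @ $21.10 + 167 @ $19.75 + 252 @ $19.25 = $8,212.55

COGS = $6,693.80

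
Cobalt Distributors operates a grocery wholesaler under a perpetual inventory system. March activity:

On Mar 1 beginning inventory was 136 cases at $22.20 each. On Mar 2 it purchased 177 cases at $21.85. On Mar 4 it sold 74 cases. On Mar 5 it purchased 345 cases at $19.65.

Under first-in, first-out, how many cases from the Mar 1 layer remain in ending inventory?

Mar 4, 74 sold [FIFO — oldest first]: 74 @ $22.20 = $1,642.80
Ending inventory: 62 @ $22.20 + 177 @ $21.85 + 345 @ $19.65 = $12,023.10

62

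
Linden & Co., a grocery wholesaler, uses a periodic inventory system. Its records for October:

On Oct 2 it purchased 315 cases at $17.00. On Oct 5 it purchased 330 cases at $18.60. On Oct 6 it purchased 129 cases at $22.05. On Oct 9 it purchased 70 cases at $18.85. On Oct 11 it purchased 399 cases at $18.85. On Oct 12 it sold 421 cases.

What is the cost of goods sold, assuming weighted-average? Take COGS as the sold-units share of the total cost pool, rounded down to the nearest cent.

Oct 12, sell 421: 421/1243 × $23,178.10 → $7,850.34
Ending inventory (cost pool remaining) = $15,327.76
Check: goods available $23,178.10 = COGS $7,850.34 + ending $15,327.76

COGS = $7,850.34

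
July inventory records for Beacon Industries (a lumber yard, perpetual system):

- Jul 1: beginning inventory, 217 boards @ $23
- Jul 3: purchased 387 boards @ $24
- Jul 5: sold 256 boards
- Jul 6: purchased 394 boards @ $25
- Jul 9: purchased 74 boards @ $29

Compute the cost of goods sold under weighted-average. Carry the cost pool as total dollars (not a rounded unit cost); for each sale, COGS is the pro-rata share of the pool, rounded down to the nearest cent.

COGS = $6,052.02

After Jul 1: 217 on hand, pool $4,991.00 (≈ $23.0000 each)
After Jul 3: 604 on hand, pool $14,279.00 (≈ $23.6407 each)
Jul 5, sell 256: 256/604 × $14,279.00 → $6,052.02
After Jul 6: 742 on hand, pool $18,076.98 (≈ $24.3625 each)
After Jul 9: 816 on hand, pool $20,222.98 (≈ $24.7831 each)
Ending inventory (cost pool remaining) = $20,222.98
Check: goods available $26,275.00 = COGS $6,052.02 + ending $20,222.98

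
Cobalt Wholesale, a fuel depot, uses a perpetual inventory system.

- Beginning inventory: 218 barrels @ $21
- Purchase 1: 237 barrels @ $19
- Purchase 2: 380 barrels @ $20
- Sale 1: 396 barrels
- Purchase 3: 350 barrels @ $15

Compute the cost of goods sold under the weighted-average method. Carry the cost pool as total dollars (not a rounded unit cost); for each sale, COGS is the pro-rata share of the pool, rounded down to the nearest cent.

After Beginning: 218 on hand, pool $4,578.00 (≈ $21.0000 each)
After Purchase 1: 455 on hand, pool $9,081.00 (≈ $19.9582 each)
After Purchase 2: 835 on hand, pool $16,681.00 (≈ $19.9772 each)
Sale 1, sell 396: 396/835 × $16,681.00 → $7,910.98
After Purchase 3: 789 on hand, pool $14,020.02 (≈ $17.7694 each)
Ending inventory (cost pool remaining) = $14,020.02
Check: goods available $21,931.00 = COGS $7,910.98 + ending $14,020.02

COGS = $7,910.98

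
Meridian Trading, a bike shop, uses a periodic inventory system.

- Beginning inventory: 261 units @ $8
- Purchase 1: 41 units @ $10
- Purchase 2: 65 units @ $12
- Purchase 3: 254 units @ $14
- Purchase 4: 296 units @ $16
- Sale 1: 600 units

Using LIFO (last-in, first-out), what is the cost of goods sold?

COGS = $8,892

Sale 1 (600) [LIFO — newest first]: 296 @ $16 + 254 @ $14 + 50 @ $12 = $8,892
Ending inventory: 261 @ $8 + 41 @ $10 + 15 @ $12 = $2,678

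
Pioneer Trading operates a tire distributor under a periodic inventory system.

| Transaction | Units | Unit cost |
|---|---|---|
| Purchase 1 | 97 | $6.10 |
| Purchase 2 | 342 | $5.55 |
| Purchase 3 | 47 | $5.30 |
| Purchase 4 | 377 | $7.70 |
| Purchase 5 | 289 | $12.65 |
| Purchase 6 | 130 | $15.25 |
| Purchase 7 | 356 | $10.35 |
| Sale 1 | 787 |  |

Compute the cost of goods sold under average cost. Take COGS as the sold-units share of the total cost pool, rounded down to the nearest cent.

COGS = $7,190.02

Sale 1, sell 787: 787/1638 × $14,964.75 → $7,190.02
Ending inventory (cost pool remaining) = $7,774.73
Check: goods available $14,964.75 = COGS $7,190.02 + ending $7,774.73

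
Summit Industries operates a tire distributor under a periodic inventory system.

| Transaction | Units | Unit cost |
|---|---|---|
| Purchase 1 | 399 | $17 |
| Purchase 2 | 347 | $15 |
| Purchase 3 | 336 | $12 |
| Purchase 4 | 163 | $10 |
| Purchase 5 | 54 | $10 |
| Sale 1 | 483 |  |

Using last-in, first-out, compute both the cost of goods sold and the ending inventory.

Sale 1 (483) [LIFO — newest first]: 54 @ $10 + 163 @ $10 + 266 @ $12 = $5,362
Ending inventory: 399 @ $17 + 347 @ $15 + 70 @ $12 = $12,828

COGS = $5,362; ending inventory = $12,828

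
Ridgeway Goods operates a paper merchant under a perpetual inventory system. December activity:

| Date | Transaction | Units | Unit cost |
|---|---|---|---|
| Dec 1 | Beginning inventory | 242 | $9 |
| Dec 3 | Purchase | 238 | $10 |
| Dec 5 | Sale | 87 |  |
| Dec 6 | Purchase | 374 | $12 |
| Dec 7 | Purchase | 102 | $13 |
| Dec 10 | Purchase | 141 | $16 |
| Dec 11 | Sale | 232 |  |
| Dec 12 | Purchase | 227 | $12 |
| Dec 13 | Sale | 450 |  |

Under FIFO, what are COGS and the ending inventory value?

Dec 5, 87 sold [FIFO — oldest first]: 87 @ $9 = $783
Dec 11, 232 sold [FIFO — oldest first]: 155 @ $9 + 77 @ $10 = $2,165
Dec 13, 450 sold [FIFO — oldest first]: 161 @ $10 + 289 @ $12 = $5,078
Total COGS = $783 + $2,165 + $5,078 = $8,026
Ending inventory: 85 @ $12 + 102 @ $13 + 141 @ $16 + 227 @ $12 = $7,326
Check: goods available $15,352 = COGS $8,026 + ending $7,326

COGS = $8,026; ending inventory = $7,326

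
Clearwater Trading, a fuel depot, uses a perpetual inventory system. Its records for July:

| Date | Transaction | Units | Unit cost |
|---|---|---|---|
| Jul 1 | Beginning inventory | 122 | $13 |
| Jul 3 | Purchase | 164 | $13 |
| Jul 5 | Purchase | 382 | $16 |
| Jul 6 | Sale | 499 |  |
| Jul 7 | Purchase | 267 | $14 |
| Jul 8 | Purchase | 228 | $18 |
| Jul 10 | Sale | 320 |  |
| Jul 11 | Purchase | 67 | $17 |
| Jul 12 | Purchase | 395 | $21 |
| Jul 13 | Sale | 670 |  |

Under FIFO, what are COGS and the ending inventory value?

COGS = $24,250; ending inventory = $2,856

Jul 6, 499 sold [FIFO — oldest first]: 122 @ $13 + 164 @ $13 + 213 @ $16 = $7,126
Jul 10, 320 sold [FIFO — oldest first]: 169 @ $16 + 151 @ $14 = $4,818
Jul 13, 670 sold [FIFO — oldest first]: 116 @ $14 + 228 @ $18 + 67 @ $17 + 259 @ $21 = $12,306
Total COGS = $7,126 + $4,818 + $12,306 = $24,250
Ending inventory: 136 @ $21 = $2,856
Check: goods available $27,106 = COGS $24,250 + ending $2,856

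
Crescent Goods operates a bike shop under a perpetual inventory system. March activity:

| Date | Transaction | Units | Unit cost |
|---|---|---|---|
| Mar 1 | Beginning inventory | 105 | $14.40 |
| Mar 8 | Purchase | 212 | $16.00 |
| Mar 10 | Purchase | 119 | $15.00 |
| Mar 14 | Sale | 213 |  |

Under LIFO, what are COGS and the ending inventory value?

COGS = $3,289.00; ending inventory = $3,400.00

Mar 14, 213 sold [LIFO — newest first]: 119 @ $15.00 + 94 @ $16.00 = $3,289.00
Ending inventory: 105 @ $14.40 + 118 @ $16.00 = $3,400.00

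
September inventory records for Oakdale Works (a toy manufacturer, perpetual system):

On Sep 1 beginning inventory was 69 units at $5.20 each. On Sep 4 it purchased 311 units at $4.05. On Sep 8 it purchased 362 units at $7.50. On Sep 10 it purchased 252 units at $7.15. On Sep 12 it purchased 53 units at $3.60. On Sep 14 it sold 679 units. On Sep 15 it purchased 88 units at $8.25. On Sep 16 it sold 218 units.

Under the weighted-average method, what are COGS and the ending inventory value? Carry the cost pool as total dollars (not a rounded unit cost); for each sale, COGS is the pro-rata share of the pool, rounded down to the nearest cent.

COGS = $5,512.54; ending inventory = $1,539.41

After Sep 1: 69 on hand, pool $358.80 (≈ $5.2000 each)
After Sep 4: 380 on hand, pool $1,618.35 (≈ $4.2588 each)
After Sep 8: 742 on hand, pool $4,333.35 (≈ $5.8401 each)
After Sep 10: 994 on hand, pool $6,135.15 (≈ $6.1722 each)
After Sep 12: 1047 on hand, pool $6,325.95 (≈ $6.0420 each)
Sep 14, sell 679: 679/1047 × $6,325.95 → $4,102.50
After Sep 15: 456 on hand, pool $2,949.45 (≈ $6.4681 each)
Sep 16, sell 218: 218/456 × $2,949.45 → $1,410.04
Total COGS = $4,102.50 + $1,410.04 = $5,512.54
Ending inventory (cost pool remaining) = $1,539.41
Check: goods available $7,051.95 = COGS $5,512.54 + ending $1,539.41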